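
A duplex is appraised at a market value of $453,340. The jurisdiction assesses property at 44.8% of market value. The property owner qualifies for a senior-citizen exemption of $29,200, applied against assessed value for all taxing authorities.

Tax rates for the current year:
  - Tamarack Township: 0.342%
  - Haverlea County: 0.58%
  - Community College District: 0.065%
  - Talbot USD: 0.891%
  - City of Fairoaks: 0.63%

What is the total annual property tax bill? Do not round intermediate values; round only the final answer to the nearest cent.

$4,361.32

Assessed value = $453,340 × 0.448 = $203,096.32
Taxable value = $203,096.32 − $29,200 = $173,896.32
Tamarack Township: $173,896.32 × 0.00342 = $594.7254144
Haverlea County: $173,896.32 × 0.0058 = $1,008.598656
Community College District: $173,896.32 × 0.00065 = $113.032608
Talbot USD: $173,896.32 × 0.00891 = $1,549.4162112
City of Fairoaks: $173,896.32 × 0.0063 = $1,095.546816
Total = $594.7254144 + $1,008.598656 + $113.032608 + $1,549.4162112 + $1,095.546816 = $4,361.3197056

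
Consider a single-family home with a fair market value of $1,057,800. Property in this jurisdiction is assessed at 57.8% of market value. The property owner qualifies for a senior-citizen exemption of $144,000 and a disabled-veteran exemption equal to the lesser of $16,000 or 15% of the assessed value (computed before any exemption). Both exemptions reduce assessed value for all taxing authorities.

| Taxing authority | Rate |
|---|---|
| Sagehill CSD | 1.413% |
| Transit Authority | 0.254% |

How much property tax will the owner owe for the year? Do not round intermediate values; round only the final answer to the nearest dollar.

Assessed value = $1,057,800 × 0.578 = $611,408.4
Disabled-veteran exemption = min($16,000, 15% × $611,408.4) = min($16,000, $91,711.26) = $16,000 (dollar cap binds)
Taxable value = $611,408.4 − $144,000 − $16,000 = $451,408.4
Sagehill CSD: $451,408.4 × 0.01413 = $6,378.400692
Transit Authority: $451,408.4 × 0.00254 = $1,146.577336
Total = $7,524.978028

$7,525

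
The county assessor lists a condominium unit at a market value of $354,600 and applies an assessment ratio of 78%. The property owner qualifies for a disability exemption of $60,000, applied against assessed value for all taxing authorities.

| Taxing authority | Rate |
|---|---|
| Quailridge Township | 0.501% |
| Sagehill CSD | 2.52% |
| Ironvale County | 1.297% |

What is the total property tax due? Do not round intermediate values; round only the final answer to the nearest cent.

$9,352.27

Assessed value = $354,600 × 0.78 = $276,588
Taxable value = $276,588 − $60,000 = $216,588
Quailridge Township: $216,588 × 0.00501 = $1,085.10588
Sagehill CSD: $216,588 × 0.0252 = $5,458.0176
Ironvale County: $216,588 × 0.01297 = $2,809.14636
Total = $1,085.10588 + $5,458.0176 + $2,809.14636 = $9,352.26984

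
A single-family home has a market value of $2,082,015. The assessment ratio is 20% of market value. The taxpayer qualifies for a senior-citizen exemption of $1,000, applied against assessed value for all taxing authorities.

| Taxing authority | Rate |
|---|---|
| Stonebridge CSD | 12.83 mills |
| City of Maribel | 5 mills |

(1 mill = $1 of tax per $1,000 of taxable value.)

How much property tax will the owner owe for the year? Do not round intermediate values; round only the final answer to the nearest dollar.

$7,407

Assessed value = $2,082,015 × 0.2 = $416,403
Taxable value = $416,403 − $1,000 = $415,403
Stonebridge CSD: $415,403 × 0.01283 = $5,329.62049
City of Maribel: $415,403 × 0.005 = $2,077.015
Total = $5,329.62049 + $2,077.015 = $7,406.63549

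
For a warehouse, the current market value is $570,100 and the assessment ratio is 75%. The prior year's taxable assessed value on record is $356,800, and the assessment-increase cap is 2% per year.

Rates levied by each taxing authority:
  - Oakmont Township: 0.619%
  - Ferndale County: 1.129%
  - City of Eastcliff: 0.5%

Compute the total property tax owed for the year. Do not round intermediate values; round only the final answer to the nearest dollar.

Uncapped assessed value = $570,100 × 0.75 = $427,575
Cap limit = $356,800 × 1.02 = $363,936
Taxable assessed value = min($427,575, $363,936) = $363,936 (cap binds)
Oakmont Township: $363,936 × 0.00619 = $2,252.76384
Ferndale County: $363,936 × 0.01129 = $4,108.83744
City of Eastcliff: $363,936 × 0.005 = $1,819.68
Total = $8,181.28128

$8,181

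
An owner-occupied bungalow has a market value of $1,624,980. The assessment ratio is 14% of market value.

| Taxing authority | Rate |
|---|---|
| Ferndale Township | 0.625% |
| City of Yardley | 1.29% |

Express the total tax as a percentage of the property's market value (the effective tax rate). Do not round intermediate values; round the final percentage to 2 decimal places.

0.27%

Assessed value = $1,624,980 × 0.14 = $227,497.2
Ferndale Township: $227,497.2 × 0.00625 = $1,421.8575
City of Yardley: $227,497.2 × 0.0129 = $2,934.71388
Total tax = $4,356.57138
Effective rate = $4,356.57138 ÷ $1,624,980 = 0.27% of market value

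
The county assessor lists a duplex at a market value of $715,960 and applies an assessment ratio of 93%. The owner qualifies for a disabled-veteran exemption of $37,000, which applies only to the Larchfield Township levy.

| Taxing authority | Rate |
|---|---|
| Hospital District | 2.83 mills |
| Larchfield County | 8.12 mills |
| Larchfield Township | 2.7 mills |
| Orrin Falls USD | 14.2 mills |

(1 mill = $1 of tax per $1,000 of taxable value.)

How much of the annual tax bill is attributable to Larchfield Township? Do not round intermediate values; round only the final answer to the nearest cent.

$1,697.88

Assessed value = $715,960 × 0.93 = $665,842.8
Larchfield Township taxable value = $665,842.8 − $37,000 = $628,842.8
Larchfield Township levy = $628,842.8 × 0.0027 = $1,697.87556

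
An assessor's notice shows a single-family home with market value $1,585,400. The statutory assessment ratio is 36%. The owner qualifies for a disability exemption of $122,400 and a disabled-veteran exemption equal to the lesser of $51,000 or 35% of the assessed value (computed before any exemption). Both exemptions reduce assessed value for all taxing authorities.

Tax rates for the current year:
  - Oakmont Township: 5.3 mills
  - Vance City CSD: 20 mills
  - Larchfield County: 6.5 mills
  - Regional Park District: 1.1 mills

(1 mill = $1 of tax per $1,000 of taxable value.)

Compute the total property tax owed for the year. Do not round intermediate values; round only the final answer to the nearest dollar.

$13,073

Assessed value = $1,585,400 × 0.36 = $570,744
Disabled-veteran exemption = min($51,000, 35% × $570,744) = min($51,000, $199,760.4) = $51,000 (dollar cap binds)
Taxable value = $570,744 − $122,400 − $51,000 = $397,344
Oakmont Township: $397,344 × 0.0053 = $2,105.9232
Vance City CSD: $397,344 × 0.02 = $7,946.88
Larchfield County: $397,344 × 0.0065 = $2,582.736
Regional Park District: $397,344 × 0.0011 = $437.0784
Total = $13,072.6176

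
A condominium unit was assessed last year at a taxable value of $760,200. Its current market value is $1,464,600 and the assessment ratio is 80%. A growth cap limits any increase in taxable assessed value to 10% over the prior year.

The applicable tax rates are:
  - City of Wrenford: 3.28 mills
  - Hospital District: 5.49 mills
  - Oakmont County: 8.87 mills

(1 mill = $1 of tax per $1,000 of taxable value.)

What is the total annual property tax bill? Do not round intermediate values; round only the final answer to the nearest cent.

$14,750.92

Uncapped assessed value = $1,464,600 × 0.8 = $1,171,680
Cap limit = $760,200 × 1.1 = $836,220
Taxable assessed value = min($1,171,680, $836,220) = $836,220 (cap binds)
City of Wrenford: $836,220 × 0.00328 = $2,742.8016
Hospital District: $836,220 × 0.00549 = $4,590.8478
Oakmont County: $836,220 × 0.00887 = $7,417.2714
Total = $14,750.9208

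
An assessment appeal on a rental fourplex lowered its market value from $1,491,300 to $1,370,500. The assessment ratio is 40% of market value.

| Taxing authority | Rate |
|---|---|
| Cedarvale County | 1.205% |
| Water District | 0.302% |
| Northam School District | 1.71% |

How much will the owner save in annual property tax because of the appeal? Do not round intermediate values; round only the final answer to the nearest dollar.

$1,554

Old assessed value = $1,491,300 × 0.4 = $596,520
New assessed value = $1,370,500 × 0.4 = $548,200
Combined rate = 0.01205 + 0.00302 + 0.0171 = 0.03217
Old tax = $596,520 × 0.03217 = $19,190.0484
New tax = $548,200 × 0.03217 = $17,635.594
Reduction = $19,190.0484 − $17,635.594 = $1,554.4544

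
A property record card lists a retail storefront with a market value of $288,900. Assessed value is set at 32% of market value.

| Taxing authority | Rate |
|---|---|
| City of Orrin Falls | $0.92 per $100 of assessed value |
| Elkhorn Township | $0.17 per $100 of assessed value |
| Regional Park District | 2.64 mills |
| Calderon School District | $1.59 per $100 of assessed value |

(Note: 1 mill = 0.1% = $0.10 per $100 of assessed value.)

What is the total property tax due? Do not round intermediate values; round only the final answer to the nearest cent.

Assessed value = $288,900 × 0.32 = $92,448
City of Orrin Falls: $92,448 × 0.0092 = $850.5216
Elkhorn Township: $92,448 × 0.0017 = $157.1616
Regional Park District: $92,448 × 0.00264 = $244.06272
Calderon School District: $92,448 × 0.0159 = $1,469.9232
Total = $2,721.66912

$2,721.67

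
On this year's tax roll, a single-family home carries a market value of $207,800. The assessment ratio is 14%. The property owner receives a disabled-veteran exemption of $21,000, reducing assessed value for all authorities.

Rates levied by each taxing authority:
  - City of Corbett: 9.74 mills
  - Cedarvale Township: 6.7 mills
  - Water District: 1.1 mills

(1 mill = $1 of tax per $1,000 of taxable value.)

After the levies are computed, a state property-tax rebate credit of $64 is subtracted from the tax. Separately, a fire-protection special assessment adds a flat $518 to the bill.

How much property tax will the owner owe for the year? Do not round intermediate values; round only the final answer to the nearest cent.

$595.93

Assessed value = $207,800 × 0.14 = $29,092
Taxable value = $29,092 − $21,000 = $8,092
City of Corbett: $8,092 × 0.00974 = $78.81608
Cedarvale Township: $8,092 × 0.0067 = $54.2164
Water District: $8,092 × 0.0011 = $8.9012
Levies subtotal = $141.93368
After credit = $141.93368 − $64 = $77.93368
Total = $77.93368 + $518 = $595.93368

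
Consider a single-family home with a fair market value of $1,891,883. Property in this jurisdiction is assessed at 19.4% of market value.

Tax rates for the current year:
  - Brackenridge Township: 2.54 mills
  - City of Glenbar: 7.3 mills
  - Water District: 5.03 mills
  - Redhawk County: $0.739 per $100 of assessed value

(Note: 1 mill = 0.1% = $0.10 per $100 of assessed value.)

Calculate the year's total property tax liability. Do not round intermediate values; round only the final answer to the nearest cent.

Assessed value = $1,891,883 × 0.194 = $367,025.302
Brackenridge Township: $367,025.302 × 0.00254 = $932.24426708
City of Glenbar: $367,025.302 × 0.0073 = $2,679.2847046
Water District: $367,025.302 × 0.00503 = $1,846.13726906
Redhawk County: $367,025.302 × 0.00739 = $2,712.31698178
Total = $8,169.98322252

$8,169.98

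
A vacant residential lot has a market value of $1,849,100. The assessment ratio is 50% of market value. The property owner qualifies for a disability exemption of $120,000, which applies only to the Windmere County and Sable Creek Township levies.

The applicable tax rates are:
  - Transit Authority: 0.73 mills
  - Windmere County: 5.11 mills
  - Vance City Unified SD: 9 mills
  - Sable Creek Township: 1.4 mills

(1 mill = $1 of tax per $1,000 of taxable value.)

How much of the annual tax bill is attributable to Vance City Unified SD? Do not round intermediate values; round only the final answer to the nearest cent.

Assessed value = $1,849,100 × 0.5 = $924,550
Vance City Unified SD taxable value = $924,550 (exemption does not apply)
Vance City Unified SD levy = $924,550 × 0.009 = $8,320.95

$8,320.95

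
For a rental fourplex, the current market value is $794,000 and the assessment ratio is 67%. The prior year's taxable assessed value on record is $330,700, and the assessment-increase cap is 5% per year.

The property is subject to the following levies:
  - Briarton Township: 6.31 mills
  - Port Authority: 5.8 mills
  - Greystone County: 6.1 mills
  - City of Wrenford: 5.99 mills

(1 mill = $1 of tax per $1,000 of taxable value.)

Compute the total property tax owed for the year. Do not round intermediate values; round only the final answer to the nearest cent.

Uncapped assessed value = $794,000 × 0.67 = $531,980
Cap limit = $330,700 × 1.05 = $347,235
Taxable assessed value = min($531,980, $347,235) = $347,235 (cap binds)
Briarton Township: $347,235 × 0.00631 = $2,191.05285
Port Authority: $347,235 × 0.0058 = $2,013.963
Greystone County: $347,235 × 0.0061 = $2,118.1335
City of Wrenford: $347,235 × 0.00599 = $2,079.93765
Total = $8,403.087

$8,403.09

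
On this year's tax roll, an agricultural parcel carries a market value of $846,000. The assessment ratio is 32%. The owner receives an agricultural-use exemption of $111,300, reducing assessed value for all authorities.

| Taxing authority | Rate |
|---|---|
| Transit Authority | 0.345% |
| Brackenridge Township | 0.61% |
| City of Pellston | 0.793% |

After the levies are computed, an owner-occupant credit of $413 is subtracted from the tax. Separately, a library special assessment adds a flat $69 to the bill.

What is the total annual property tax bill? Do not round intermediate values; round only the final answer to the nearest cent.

$2,442.66

Assessed value = $846,000 × 0.32 = $270,720
Taxable value = $270,720 − $111,300 = $159,420
Transit Authority: $159,420 × 0.00345 = $549.999
Brackenridge Township: $159,420 × 0.0061 = $972.462
City of Pellston: $159,420 × 0.00793 = $1,264.2006
Levies subtotal = $2,786.6616
After credit = $2,786.6616 − $413 = $2,373.6616
Total = $2,373.6616 + $69 = $2,442.6616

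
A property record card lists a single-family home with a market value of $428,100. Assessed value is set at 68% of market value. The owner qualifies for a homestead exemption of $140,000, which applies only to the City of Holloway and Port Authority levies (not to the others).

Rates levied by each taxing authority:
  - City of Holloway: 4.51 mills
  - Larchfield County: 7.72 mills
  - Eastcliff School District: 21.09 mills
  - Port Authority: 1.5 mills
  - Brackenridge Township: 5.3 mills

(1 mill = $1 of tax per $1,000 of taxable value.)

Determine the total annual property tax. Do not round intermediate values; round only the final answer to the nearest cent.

Assessed value = $428,100 × 0.68 = $291,108
City of Holloway: ($291,108 − $140,000) × 0.00451 = $151,108 × 0.00451 = $681.49708
Larchfield County: $291,108 × 0.00772 = $2,247.35376
Eastcliff School District: $291,108 × 0.02109 = $6,139.46772
Port Authority: ($291,108 − $140,000) × 0.0015 = $151,108 × 0.0015 = $226.662
Brackenridge Township: $291,108 × 0.0053 = $1,542.8724
Total = $10,837.85296

$10,837.85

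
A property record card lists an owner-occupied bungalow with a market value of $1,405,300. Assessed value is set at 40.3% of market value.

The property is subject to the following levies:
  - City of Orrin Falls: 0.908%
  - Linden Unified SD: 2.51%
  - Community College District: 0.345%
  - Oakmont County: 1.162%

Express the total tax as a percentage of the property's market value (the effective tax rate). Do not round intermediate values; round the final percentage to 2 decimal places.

Assessed value = $1,405,300 × 0.403 = $566,335.9
City of Orrin Falls: $566,335.9 × 0.00908 = $5,142.329972
Linden Unified SD: $566,335.9 × 0.0251 = $14,215.03109
Community College District: $566,335.9 × 0.00345 = $1,953.858855
Oakmont County: $566,335.9 × 0.01162 = $6,580.823158
Total tax = $27,892.043075
Effective rate = $27,892.043075 ÷ $1,405,300 = 1.98% of market value

1.98%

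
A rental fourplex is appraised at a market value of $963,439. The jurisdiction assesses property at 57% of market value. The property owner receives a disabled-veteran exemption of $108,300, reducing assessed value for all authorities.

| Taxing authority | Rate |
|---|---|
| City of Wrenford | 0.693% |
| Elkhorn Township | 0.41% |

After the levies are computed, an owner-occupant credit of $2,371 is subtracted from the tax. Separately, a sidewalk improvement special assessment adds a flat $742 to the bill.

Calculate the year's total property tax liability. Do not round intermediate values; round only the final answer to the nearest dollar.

$3,234

Assessed value = $963,439 × 0.57 = $549,160.23
Taxable value = $549,160.23 − $108,300 = $440,860.23
City of Wrenford: $440,860.23 × 0.00693 = $3,055.1613939
Elkhorn Township: $440,860.23 × 0.0041 = $1,807.526943
Levies subtotal = $4,862.6883369
After credit = $4,862.6883369 − $2,371 = $2,491.6883369
Total = $2,491.6883369 + $742 = $3,233.6883369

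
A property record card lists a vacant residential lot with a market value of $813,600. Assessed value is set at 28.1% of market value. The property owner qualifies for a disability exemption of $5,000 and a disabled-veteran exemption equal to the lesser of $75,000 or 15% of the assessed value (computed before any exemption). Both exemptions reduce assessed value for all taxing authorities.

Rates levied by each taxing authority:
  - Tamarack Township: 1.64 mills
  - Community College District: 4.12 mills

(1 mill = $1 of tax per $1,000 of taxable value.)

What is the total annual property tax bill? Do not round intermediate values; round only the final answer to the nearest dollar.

Assessed value = $813,600 × 0.281 = $228,621.6
Disabled-veteran exemption = min($75,000, 15% × $228,621.6) = min($75,000, $34,293.24) = $34,293.24 (percentage binds)
Taxable value = $228,621.6 − $5,000 − $34,293.24 = $189,328.36
Tamarack Township: $189,328.36 × 0.00164 = $310.4985104
Community College District: $189,328.36 × 0.00412 = $780.0328432
Total = $1,090.5313536

$1,091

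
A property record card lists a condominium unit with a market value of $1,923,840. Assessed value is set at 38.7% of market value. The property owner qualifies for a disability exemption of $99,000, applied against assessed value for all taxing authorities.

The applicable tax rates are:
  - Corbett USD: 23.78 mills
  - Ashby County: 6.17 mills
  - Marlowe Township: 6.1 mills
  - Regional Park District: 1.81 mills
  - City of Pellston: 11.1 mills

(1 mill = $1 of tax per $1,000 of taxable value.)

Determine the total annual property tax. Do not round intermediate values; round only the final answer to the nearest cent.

$31,604.96

Assessed value = $1,923,840 × 0.387 = $744,526.08
Taxable value = $744,526.08 − $99,000 = $645,526.08
Corbett USD: $645,526.08 × 0.02378 = $15,350.6101824
Ashby County: $645,526.08 × 0.00617 = $3,982.8959136
Marlowe Township: $645,526.08 × 0.0061 = $3,937.709088
Regional Park District: $645,526.08 × 0.00181 = $1,168.4022048
City of Pellston: $645,526.08 × 0.0111 = $7,165.339488
Total = $15,350.6101824 + $3,982.8959136 + $3,937.709088 + $1,168.4022048 + $7,165.339488 = $31,604.9568768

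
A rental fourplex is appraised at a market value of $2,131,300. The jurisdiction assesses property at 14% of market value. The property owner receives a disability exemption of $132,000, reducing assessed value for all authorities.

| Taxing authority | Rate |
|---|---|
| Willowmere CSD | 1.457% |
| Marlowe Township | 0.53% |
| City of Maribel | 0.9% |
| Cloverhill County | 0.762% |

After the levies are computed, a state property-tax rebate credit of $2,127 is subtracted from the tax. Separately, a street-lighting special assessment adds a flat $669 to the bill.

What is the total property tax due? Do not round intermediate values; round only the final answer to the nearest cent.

$4,613.28

Assessed value = $2,131,300 × 0.14 = $298,382
Taxable value = $298,382 − $132,000 = $166,382
Willowmere CSD: $166,382 × 0.01457 = $2,424.18574
Marlowe Township: $166,382 × 0.0053 = $881.8246
City of Maribel: $166,382 × 0.009 = $1,497.438
Cloverhill County: $166,382 × 0.00762 = $1,267.83084
Levies subtotal = $6,071.27918
After credit = $6,071.27918 − $2,127 = $3,944.27918
Total = $3,944.27918 + $669 = $4,613.27918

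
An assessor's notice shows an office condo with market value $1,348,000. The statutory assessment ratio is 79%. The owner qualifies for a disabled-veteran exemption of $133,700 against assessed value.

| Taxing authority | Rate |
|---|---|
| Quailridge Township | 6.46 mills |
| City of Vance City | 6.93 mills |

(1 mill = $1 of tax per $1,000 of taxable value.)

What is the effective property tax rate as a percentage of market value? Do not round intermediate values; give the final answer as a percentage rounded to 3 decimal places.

Assessed value = $1,348,000 × 0.79 = $1,064,920
Taxable value = $1,064,920 − $133,700 = $931,220
Quailridge Township: $931,220 × 0.00646 = $6,015.6812
City of Vance City: $931,220 × 0.00693 = $6,453.3546
Total tax = $12,469.0358
Effective rate = $12,469.0358 ÷ $1,348,000 = 0.925% of market value

0.925%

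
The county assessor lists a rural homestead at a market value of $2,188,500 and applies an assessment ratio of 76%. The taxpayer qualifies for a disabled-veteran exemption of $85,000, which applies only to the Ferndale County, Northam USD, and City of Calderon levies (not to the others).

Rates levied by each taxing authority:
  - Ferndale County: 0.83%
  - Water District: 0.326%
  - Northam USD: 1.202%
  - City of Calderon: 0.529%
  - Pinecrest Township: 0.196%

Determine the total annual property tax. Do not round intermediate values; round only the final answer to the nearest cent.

Assessed value = $2,188,500 × 0.76 = $1,663,260
Ferndale County: ($1,663,260 − $85,000) × 0.0083 = $1,578,260 × 0.0083 = $13,099.558
Water District: $1,663,260 × 0.00326 = $5,422.2276
Northam USD: ($1,663,260 − $85,000) × 0.01202 = $1,578,260 × 0.01202 = $18,970.6852
City of Calderon: ($1,663,260 − $85,000) × 0.00529 = $1,578,260 × 0.00529 = $8,348.9954
Pinecrest Township: $1,663,260 × 0.00196 = $3,259.9896
Total = $49,101.4558

$49,101.46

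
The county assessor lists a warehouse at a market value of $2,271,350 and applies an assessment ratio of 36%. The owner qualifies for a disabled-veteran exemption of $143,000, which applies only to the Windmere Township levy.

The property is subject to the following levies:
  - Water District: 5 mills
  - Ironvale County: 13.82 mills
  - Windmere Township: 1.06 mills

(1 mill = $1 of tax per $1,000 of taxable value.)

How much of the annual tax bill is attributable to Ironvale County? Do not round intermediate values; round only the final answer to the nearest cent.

$11,300.42

Assessed value = $2,271,350 × 0.36 = $817,686
Ironvale County taxable value = $817,686 (exemption does not apply)
Ironvale County levy = $817,686 × 0.01382 = $11,300.42052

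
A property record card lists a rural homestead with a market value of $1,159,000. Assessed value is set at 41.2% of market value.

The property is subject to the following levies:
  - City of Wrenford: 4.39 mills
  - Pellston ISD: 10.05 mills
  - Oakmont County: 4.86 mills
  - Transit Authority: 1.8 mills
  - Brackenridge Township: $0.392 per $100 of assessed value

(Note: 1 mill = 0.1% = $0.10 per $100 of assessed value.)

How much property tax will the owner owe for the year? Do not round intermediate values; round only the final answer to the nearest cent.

$11,947.25

Assessed value = $1,159,000 × 0.412 = $477,508
City of Wrenford: $477,508 × 0.00439 = $2,096.26012
Pellston ISD: $477,508 × 0.01005 = $4,798.9554
Oakmont County: $477,508 × 0.00486 = $2,320.68888
Transit Authority: $477,508 × 0.0018 = $859.5144
Brackenridge Township: $477,508 × 0.00392 = $1,871.83136
Total = $11,947.25016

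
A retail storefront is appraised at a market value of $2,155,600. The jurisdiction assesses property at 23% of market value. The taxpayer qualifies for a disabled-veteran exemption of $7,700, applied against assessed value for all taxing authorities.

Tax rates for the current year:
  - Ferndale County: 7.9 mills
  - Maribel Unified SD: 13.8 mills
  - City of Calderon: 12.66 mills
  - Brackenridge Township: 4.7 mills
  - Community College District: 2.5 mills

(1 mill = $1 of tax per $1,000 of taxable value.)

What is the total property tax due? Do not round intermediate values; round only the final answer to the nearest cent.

$20,284.94

Assessed value = $2,155,600 × 0.23 = $495,788
Taxable value = $495,788 − $7,700 = $488,088
Ferndale County: $488,088 × 0.0079 = $3,855.8952
Maribel Unified SD: $488,088 × 0.0138 = $6,735.6144
City of Calderon: $488,088 × 0.01266 = $6,179.19408
Brackenridge Township: $488,088 × 0.0047 = $2,294.0136
Community College District: $488,088 × 0.0025 = $1,220.22
Total = $3,855.8952 + $6,735.6144 + $6,179.19408 + $2,294.0136 + $1,220.22 = $20,284.93728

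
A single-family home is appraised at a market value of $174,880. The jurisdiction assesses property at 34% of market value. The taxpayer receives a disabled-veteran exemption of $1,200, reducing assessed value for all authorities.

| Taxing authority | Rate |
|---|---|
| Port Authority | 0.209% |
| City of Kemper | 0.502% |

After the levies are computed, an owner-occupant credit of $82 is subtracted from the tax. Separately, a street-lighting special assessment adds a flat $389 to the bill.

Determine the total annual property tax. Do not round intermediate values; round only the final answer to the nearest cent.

$721.22

Assessed value = $174,880 × 0.34 = $59,459.2
Taxable value = $59,459.2 − $1,200 = $58,259.2
Port Authority: $58,259.2 × 0.00209 = $121.761728
City of Kemper: $58,259.2 × 0.00502 = $292.461184
Levies subtotal = $414.222912
After credit = $414.222912 − $82 = $332.222912
Total = $332.222912 + $389 = $721.222912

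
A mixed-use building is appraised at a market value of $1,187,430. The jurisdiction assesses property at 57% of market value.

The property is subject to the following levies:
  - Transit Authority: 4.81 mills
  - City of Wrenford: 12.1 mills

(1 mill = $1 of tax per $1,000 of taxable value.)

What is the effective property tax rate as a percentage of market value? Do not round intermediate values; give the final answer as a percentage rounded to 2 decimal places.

Assessed value = $1,187,430 × 0.57 = $676,835.1
Transit Authority: $676,835.1 × 0.00481 = $3,255.576831
City of Wrenford: $676,835.1 × 0.0121 = $8,189.70471
Total tax = $11,445.281541
Effective rate = $11,445.281541 ÷ $1,187,430 = 0.96% of market value

0.96%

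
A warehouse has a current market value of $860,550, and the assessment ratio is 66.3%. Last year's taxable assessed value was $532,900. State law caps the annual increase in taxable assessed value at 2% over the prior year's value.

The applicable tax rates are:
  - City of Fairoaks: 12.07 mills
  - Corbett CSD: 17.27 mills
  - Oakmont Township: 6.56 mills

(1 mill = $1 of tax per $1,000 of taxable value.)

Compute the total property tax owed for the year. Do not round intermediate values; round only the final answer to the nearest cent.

$19,513.73

Uncapped assessed value = $860,550 × 0.663 = $570,544.65
Cap limit = $532,900 × 1.02 = $543,558
Taxable assessed value = min($570,544.65, $543,558) = $543,558 (cap binds)
City of Fairoaks: $543,558 × 0.01207 = $6,560.74506
Corbett CSD: $543,558 × 0.01727 = $9,387.24666
Oakmont Township: $543,558 × 0.00656 = $3,565.74048
Total = $19,513.7322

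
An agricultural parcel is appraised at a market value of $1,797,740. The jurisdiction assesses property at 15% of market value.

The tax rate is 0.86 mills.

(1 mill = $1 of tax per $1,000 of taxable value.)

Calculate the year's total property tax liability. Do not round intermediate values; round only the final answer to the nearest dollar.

$232

Assessed value = $1,797,740 × 0.15 = $269,661
Tax = $269,661 × 0.00086 = $231.90846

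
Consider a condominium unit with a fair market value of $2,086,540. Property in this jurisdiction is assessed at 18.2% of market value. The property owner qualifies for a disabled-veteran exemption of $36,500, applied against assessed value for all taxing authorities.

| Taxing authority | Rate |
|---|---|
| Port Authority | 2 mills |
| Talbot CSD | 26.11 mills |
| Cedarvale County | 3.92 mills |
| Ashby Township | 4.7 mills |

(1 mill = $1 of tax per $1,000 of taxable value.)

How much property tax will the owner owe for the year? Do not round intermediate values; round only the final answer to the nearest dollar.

Assessed value = $2,086,540 × 0.182 = $379,750.28
Taxable value = $379,750.28 − $36,500 = $343,250.28
Port Authority: $343,250.28 × 0.002 = $686.50056
Talbot CSD: $343,250.28 × 0.02611 = $8,962.2648108
Cedarvale County: $343,250.28 × 0.00392 = $1,345.5410976
Ashby Township: $343,250.28 × 0.0047 = $1,613.276316
Total = $686.50056 + $8,962.2648108 + $1,345.5410976 + $1,613.276316 = $12,607.5827844

$12,608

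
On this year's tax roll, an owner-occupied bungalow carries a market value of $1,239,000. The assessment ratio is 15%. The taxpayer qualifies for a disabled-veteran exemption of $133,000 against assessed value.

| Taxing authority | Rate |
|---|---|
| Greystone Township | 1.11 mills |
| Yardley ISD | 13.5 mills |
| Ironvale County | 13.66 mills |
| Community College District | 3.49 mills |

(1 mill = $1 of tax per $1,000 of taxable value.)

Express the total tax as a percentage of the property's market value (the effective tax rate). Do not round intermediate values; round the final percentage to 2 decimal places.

0.14%

Assessed value = $1,239,000 × 0.15 = $185,850
Taxable value = $185,850 − $133,000 = $52,850
Greystone Township: $52,850 × 0.00111 = $58.6635
Yardley ISD: $52,850 × 0.0135 = $713.475
Ironvale County: $52,850 × 0.01366 = $721.931
Community College District: $52,850 × 0.00349 = $184.4465
Total tax = $1,678.516
Effective rate = $1,678.516 ÷ $1,239,000 = 0.14% of market value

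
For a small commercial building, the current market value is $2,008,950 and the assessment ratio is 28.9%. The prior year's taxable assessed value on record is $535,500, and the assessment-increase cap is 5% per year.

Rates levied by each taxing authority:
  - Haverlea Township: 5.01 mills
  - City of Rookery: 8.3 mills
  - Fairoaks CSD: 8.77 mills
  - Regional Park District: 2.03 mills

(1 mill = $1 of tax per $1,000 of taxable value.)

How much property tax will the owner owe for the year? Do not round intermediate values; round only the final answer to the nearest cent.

$13,556.45

Uncapped assessed value = $2,008,950 × 0.289 = $580,586.55
Cap limit = $535,500 × 1.05 = $562,275
Taxable assessed value = min($580,586.55, $562,275) = $562,275 (cap binds)
Haverlea Township: $562,275 × 0.00501 = $2,816.99775
City of Rookery: $562,275 × 0.0083 = $4,666.8825
Fairoaks CSD: $562,275 × 0.00877 = $4,931.15175
Regional Park District: $562,275 × 0.00203 = $1,141.41825
Total = $13,556.45025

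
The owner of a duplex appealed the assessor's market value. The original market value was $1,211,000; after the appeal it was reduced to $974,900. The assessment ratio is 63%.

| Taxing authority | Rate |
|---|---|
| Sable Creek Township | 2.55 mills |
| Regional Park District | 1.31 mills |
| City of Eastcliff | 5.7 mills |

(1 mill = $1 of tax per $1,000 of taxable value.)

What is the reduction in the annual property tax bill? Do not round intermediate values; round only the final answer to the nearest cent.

$1,421.98

Old assessed value = $1,211,000 × 0.63 = $762,930
New assessed value = $974,900 × 0.63 = $614,187
Combined rate = 0.00255 + 0.00131 + 0.0057 = 0.00956
Old tax = $762,930 × 0.00956 = $7,293.6108
New tax = $614,187 × 0.00956 = $5,871.62772
Reduction = $7,293.6108 − $5,871.62772 = $1,421.98308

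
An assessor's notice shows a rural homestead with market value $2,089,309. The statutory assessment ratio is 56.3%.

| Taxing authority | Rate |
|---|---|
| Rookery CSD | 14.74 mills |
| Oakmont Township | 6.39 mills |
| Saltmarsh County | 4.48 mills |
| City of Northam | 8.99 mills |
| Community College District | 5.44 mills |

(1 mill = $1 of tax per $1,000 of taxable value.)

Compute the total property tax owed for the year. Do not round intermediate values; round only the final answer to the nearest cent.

Assessed value = $2,089,309 × 0.563 = $1,176,280.967
Rookery CSD: $1,176,280.967 × 0.01474 = $17,338.38145358
Oakmont Township: $1,176,280.967 × 0.00639 = $7,516.43537913
Saltmarsh County: $1,176,280.967 × 0.00448 = $5,269.73873216
City of Northam: $1,176,280.967 × 0.00899 = $10,574.76589333
Community College District: $1,176,280.967 × 0.00544 = $6,398.96846048
Total = $17,338.38145358 + $7,516.43537913 + $5,269.73873216 + $10,574.76589333 + $6,398.96846048 = $47,098.28991868

$47,098.29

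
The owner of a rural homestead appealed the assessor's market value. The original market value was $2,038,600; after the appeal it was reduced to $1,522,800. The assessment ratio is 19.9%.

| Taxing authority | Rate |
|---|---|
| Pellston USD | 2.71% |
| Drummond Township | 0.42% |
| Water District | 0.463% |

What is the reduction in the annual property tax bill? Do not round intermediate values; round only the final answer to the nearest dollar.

Old assessed value = $2,038,600 × 0.199 = $405,681.4
New assessed value = $1,522,800 × 0.199 = $303,037.2
Combined rate = 0.0271 + 0.0042 + 0.00463 = 0.03593
Old tax = $405,681.4 × 0.03593 = $14,576.132702
New tax = $303,037.2 × 0.03593 = $10,888.126596
Reduction = $14,576.132702 − $10,888.126596 = $3,688.006106

$3,688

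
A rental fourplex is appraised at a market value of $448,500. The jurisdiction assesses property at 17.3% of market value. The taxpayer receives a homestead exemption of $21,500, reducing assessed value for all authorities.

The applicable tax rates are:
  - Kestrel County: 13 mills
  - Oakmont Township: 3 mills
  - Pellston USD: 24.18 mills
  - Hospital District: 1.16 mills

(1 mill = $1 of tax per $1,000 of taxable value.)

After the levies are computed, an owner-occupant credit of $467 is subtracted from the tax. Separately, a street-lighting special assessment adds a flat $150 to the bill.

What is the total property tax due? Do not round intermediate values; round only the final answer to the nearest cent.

$2,001.78

Assessed value = $448,500 × 0.173 = $77,590.5
Taxable value = $77,590.5 − $21,500 = $56,090.5
Kestrel County: $56,090.5 × 0.013 = $729.1765
Oakmont Township: $56,090.5 × 0.003 = $168.2715
Pellston USD: $56,090.5 × 0.02418 = $1,356.26829
Hospital District: $56,090.5 × 0.00116 = $65.06498
Levies subtotal = $2,318.78127
After credit = $2,318.78127 − $467 = $1,851.78127
Total = $1,851.78127 + $150 = $2,001.78127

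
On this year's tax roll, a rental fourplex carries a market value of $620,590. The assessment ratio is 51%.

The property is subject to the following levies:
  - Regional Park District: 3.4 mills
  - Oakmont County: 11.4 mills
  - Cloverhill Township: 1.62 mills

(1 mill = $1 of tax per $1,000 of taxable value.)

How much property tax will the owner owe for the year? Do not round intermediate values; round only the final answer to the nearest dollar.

Assessed value = $620,590 × 0.51 = $316,500.9
Regional Park District: $316,500.9 × 0.0034 = $1,076.10306
Oakmont County: $316,500.9 × 0.0114 = $3,608.11026
Cloverhill Township: $316,500.9 × 0.00162 = $512.731458
Total = $1,076.10306 + $3,608.11026 + $512.731458 = $5,196.944778

$5,197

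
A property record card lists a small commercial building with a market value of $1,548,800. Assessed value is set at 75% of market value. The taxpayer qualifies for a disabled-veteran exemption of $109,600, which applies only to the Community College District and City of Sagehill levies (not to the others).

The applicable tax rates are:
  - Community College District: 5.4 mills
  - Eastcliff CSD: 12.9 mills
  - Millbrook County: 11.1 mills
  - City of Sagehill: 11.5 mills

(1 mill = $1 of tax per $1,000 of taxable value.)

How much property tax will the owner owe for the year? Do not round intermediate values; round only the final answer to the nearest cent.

$45,657.20

Assessed value = $1,548,800 × 0.75 = $1,161,600
Community College District: ($1,161,600 − $109,600) × 0.0054 = $1,052,000 × 0.0054 = $5,680.8
Eastcliff CSD: $1,161,600 × 0.0129 = $14,984.64
Millbrook County: $1,161,600 × 0.0111 = $12,893.76
City of Sagehill: ($1,161,600 − $109,600) × 0.0115 = $1,052,000 × 0.0115 = $12,098
Total = $45,657.2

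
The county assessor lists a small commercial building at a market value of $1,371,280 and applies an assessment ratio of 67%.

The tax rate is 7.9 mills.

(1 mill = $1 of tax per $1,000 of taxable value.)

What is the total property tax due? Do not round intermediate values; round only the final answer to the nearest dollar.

Assessed value = $1,371,280 × 0.67 = $918,757.6
Tax = $918,757.6 × 0.0079 = $7,258.18504

$7,258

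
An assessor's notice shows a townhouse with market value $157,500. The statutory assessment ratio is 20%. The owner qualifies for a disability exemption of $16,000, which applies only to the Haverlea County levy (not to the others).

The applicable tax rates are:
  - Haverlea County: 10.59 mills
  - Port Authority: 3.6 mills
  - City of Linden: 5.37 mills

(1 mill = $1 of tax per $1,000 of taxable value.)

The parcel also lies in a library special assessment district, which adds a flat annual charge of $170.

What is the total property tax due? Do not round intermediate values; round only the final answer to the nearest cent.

Assessed value = $157,500 × 0.2 = $31,500
Haverlea County: ($31,500 − $16,000) × 0.01059 = $15,500 × 0.01059 = $164.145
Port Authority: $31,500 × 0.0036 = $113.4
City of Linden: $31,500 × 0.00537 = $169.155
Levies subtotal = $446.7
Total = $446.7 + $170 = $616.7

$616.70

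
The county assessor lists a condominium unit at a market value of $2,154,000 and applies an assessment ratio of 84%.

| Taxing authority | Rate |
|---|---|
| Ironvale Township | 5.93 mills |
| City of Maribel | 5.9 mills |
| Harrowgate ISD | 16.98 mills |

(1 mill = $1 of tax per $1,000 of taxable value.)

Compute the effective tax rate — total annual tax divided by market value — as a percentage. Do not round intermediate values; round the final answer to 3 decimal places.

2.420%

Assessed value = $2,154,000 × 0.84 = $1,809,360
Ironvale Township: $1,809,360 × 0.00593 = $10,729.5048
City of Maribel: $1,809,360 × 0.0059 = $10,675.224
Harrowgate ISD: $1,809,360 × 0.01698 = $30,722.9328
Total tax = $52,127.6616
Effective rate = $52,127.6616 ÷ $2,154,000 = 2.420% of market value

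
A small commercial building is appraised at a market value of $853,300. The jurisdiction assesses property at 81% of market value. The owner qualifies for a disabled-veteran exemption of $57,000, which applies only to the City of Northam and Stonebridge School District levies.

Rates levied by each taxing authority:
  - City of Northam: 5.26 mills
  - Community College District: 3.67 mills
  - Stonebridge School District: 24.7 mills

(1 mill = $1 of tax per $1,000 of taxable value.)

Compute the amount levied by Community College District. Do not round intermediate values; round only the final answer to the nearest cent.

Assessed value = $853,300 × 0.81 = $691,173
Community College District taxable value = $691,173 (exemption does not apply)
Community College District levy = $691,173 × 0.00367 = $2,536.60491

$2,536.60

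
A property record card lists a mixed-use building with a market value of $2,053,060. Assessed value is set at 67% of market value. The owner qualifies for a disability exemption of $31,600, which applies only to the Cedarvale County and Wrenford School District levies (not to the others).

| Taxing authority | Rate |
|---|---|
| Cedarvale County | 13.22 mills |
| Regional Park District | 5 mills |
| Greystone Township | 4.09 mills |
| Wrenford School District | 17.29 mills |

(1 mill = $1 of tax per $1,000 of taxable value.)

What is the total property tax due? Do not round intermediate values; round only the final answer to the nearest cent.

Assessed value = $2,053,060 × 0.67 = $1,375,550.2
Cedarvale County: ($1,375,550.2 − $31,600) × 0.01322 = $1,343,950.2 × 0.01322 = $17,767.021644
Regional Park District: $1,375,550.2 × 0.005 = $6,877.751
Greystone Township: $1,375,550.2 × 0.00409 = $5,626.000318
Wrenford School District: ($1,375,550.2 − $31,600) × 0.01729 = $1,343,950.2 × 0.01729 = $23,236.898958
Total = $53,507.67192

$53,507.67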